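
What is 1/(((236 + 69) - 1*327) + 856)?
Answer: 1/834 ≈ 0.0011990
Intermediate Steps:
1/(((236 + 69) - 1*327) + 856) = 1/((305 - 327) + 856) = 1/(-22 + 856) = 1/834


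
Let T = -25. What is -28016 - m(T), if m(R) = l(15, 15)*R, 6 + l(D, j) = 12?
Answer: -27866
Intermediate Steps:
l(D, j) = 6 (l(D, j) = -6 + 12 = 6)
m(R) = 6*R
-28016 - m(T) = -28016 - 6*(-25) = -28016 - 1*(-150) = -28016 + 150 = -27866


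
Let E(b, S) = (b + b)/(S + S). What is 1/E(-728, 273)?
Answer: -3/8 ≈ -0.37500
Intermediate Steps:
E(b, S) = b/S (E(b, S) = (2*b)/((2*S)) = (2*b)*(1/(2*S)) = b/S)
1/E(-728, 273) = 1/(-728/273) = 1/(-728*1/273) = 1/(-8/3) = -3/8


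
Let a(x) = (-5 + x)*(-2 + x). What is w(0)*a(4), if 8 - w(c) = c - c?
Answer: -16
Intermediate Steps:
w(c) = 8 (w(c) = 8 - (c - c) = 8 - 1*0 = 8 + 0 = 8)
w(0)*a(4) = 8*(10 + 4**2 - 7*4) = 8*(10 + 16 - 28) = 8*(-2) = -16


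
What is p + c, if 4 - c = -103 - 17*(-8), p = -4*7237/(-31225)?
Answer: -876577/31225 ≈ -28.073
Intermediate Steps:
p = 28948/31225 (p = -28948*(-1/31225) = 28948/31225 ≈ 0.92708)
c = -29 (c = 4 - (-103 - 17*(-8)) = 4 - (-103 + 136) = 4 - 1*33 = 4 - 33 = -29)
p + c = 28948/31225 - 29 = -876577/31225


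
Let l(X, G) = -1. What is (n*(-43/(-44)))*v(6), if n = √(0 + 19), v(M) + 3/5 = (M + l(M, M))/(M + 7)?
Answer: -301*√19/1430 ≈ -0.91750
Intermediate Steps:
v(M) = -⅗ + (-1 + M)/(7 + M) (v(M) = -⅗ + (M - 1)/(M + 7) = -⅗ + (-1 + M)/(7 + M))
n = √19 ≈ 4.3589
(n*(-43/(-44)))*v(6) = (√19*(-43/(-44)))*(2*(-13 + 6)/(5*(7 + 6))) = (√19*(-43*(-1/44)))*((⅖)*(-7)/13) = (√19*(43/44))*((⅖)*(1/13)*(-7)) = (43*√19/44)*(-14/65) = -301*√19/1430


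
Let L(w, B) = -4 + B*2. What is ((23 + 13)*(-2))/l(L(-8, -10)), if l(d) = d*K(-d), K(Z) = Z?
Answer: ⅛ ≈ 0.12500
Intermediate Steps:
L(w, B) = -4 + 2*B
l(d) = -d² (l(d) = d*(-d) = -d²)
((23 + 13)*(-2))/l(L(-8, -10)) = ((23 + 13)*(-2))/((-(-4 + 2*(-10))²)) = (36*(-2))/((-(-4 - 20)²)) = -72/((-1*(-24)²)) = -72/((-1*576)) = -72/(-576) = -72*(-1/576) = ⅛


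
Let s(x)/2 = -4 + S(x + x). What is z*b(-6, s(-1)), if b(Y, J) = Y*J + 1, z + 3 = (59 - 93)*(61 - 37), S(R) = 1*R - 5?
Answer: -108927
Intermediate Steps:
S(R) = -5 + R (S(R) = R - 5 = -5 + R)
z = -819 (z = -3 + (59 - 93)*(61 - 37) = -3 - 34*24 = -3 - 816 = -819)
s(x) = -18 + 4*x (s(x) = 2*(-4 + (-5 + (x + x))) = 2*(-4 + (-5 + 2*x)) = 2*(-9 + 2*x) = -18 + 4*x)
b(Y, J) = 1 + J*Y (b(Y, J) = J*Y + 1 = 1 + J*Y)
z*b(-6, s(-1)) = -819*(1 + (-18 + 4*(-1))*(-6)) = -819*(1 + (-18 - 4)*(-6)) = -819*(1 - 22*(-6)) = -819*(1 + 132) = -819*133 = -108927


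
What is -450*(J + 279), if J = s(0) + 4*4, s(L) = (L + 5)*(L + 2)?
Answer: -137250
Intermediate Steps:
s(L) = (2 + L)*(5 + L) (s(L) = (5 + L)*(2 + L) = (2 + L)*(5 + L))
J = 26 (J = (10 + 0**2 + 7*0) + 4*4 = (10 + 0 + 0) + 16 = 10 + 16 = 26)
-450*(J + 279) = -450*(26 + 279) = -450*305 = -137250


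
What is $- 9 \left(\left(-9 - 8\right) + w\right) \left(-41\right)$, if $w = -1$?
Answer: $-6642$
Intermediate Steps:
$- 9 \left(\left(-9 - 8\right) + w\right) \left(-41\right) = - 9 \left(\left(-9 - 8\right) - 1\right) \left(-41\right) = - 9 \left(-17 - 1\right) \left(-41\right) = \left(-9\right) \left(-18\right) \left(-41\right) = 162 \left(-41\right) = -6642$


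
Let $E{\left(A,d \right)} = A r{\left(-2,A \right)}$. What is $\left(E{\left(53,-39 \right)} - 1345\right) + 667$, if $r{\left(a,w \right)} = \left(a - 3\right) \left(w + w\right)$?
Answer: $-28768$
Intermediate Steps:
$r{\left(a,w \right)} = 2 w \left(-3 + a\right)$ ($r{\left(a,w \right)} = \left(-3 + a\right) 2 w = 2 w \left(-3 + a\right)$)
$E{\left(A,d \right)} = - 10 A^{2}$ ($E{\left(A,d \right)} = A 2 A \left(-3 - 2\right) = A 2 A \left(-5\right) = A \left(- 10 A\right) = - 10 A^{2}$)
$\left(E{\left(53,-39 \right)} - 1345\right) + 667 = \left(- 10 \cdot 53^{2} - 1345\right) + 667 = \left(\left(-10\right) 2809 - 1345\right) + 667 = \left(-28090 - 1345\right) + 667 = -29435 + 667 = -28768$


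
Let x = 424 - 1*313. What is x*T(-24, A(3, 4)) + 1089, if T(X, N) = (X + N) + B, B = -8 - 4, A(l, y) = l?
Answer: -2574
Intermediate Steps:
x = 111 (x = 424 - 313 = 111)
B = -12
T(X, N) = -12 + N + X (T(X, N) = (X + N) - 12 = (N + X) - 12 = -12 + N + X)
x*T(-24, A(3, 4)) + 1089 = 111*(-12 + 3 - 24) + 1089 = 111*(-33) + 1089 = -3663 + 1089 = -2574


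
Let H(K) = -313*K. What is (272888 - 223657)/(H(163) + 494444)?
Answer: 49231/443425 ≈ 0.11102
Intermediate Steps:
(272888 - 223657)/(H(163) + 494444) = (272888 - 223657)/(-313*163 + 494444) = 49231/(-51019 + 494444) = 49231/443425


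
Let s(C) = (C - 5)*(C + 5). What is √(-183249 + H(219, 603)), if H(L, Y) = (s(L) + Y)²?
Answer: 2*√588962818 ≈ 48537.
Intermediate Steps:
s(C) = (-5 + C)*(5 + C)
H(L, Y) = (-25 + Y + L²)² (H(L, Y) = ((-25 + L²) + Y)² = (-25 + Y + L²)²)
√(-183249 + H(219, 603)) = √(-183249 + (-25 + 603 + 219²)²) = √(-183249 + (-25 + 603 + 47961)²) = √(-183249 + 48539²) = √(-183249 + 2356034521) = √2355851272 = 2*√588962818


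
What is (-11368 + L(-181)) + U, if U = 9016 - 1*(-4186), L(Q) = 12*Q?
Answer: -338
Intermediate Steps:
U = 13202 (U = 9016 + 4186 = 13202)
(-11368 + L(-181)) + U = (-11368 + 12*(-181)) + 13202 = (-11368 - 2172) + 13202 = -13540 + 13202 = -338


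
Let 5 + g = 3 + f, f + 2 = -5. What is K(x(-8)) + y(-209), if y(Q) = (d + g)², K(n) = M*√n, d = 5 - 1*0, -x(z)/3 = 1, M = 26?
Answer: 16 + 26*I*√3 ≈ 16.0 + 45.033*I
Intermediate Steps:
f = -7 (f = -2 - 5 = -7)
x(z) = -3 (x(z) = -3*1 = -3)
g = -9 (g = -5 + (3 - 7) = -5 - 4 = -9)
d = 5 (d = 5 + 0 = 5)
K(n) = 26*√n
y(Q) = 16 (y(Q) = (5 - 9)² = (-4)² = 16)
K(x(-8)) + y(-209) = 26*√(-3) + 16 = 26*(I*√3) + 16 = 26*I*√3 + 16 = 16 + 26*I*√3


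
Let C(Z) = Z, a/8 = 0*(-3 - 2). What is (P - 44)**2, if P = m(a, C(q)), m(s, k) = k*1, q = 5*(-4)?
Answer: 4096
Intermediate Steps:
q = -20
a = 0 (a = 8*(0*(-3 - 2)) = 8*(0*(-5)) = 8*0 = 0)
m(s, k) = k
P = -20
(P - 44)**2 = (-20 - 44)**2 = (-64)**2 = 4096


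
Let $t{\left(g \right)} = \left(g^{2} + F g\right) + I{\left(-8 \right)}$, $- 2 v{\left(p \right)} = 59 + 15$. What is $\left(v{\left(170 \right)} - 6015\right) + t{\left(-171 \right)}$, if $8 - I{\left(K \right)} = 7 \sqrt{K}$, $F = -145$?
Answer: $47992 - 14 i \sqrt{2} \approx 47992.0 - 19.799 i$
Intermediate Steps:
$v{\left(p \right)} = -37$ ($v{\left(p \right)} = - \frac{59 + 15}{2} = \left(- \frac{1}{2}\right) 74 = -37$)
$I{\left(K \right)} = 8 - 7 \sqrt{K}$
$t{\left(g \right)} = 8 + g^{2} - 145 g - 14 i \sqrt{2}$ ($t{\left(g \right)} = \left(g^{2} - 145 g\right) + \left(8 - 7 \sqrt{-8}\right) = \left(g^{2} - 145 g\right) + \left(8 - 7 \cdot 2 i \sqrt{2}\right) = \left(g^{2} - 145 g\right) + \left(8 - 14 i \sqrt{2}\right) = 8 + g^{2} - 145 g - 14 i \sqrt{2}$)
$\left(v{\left(170 \right)} - 6015\right) + t{\left(-171 \right)} = \left(-37 - 6015\right) + \left(8 + \left(-171\right)^{2} - -24795 - 14 i \sqrt{2}\right) = -6052 + \left(8 + 29241 + 24795 - 14 i \sqrt{2}\right) = -6052 + \left(54044 - 14 i \sqrt{2}\right) = 47992 - 14 i \sqrt{2}$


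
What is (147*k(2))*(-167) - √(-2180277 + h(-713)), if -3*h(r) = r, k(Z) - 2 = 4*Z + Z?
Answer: -294588 - I*√19620354/3 ≈ -2.9459e+5 - 1476.5*I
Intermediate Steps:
k(Z) = 2 + 5*Z (k(Z) = 2 + (4*Z + Z) = 2 + 5*Z)
h(r) = -r/3
(147*k(2))*(-167) - √(-2180277 + h(-713)) = (147*(2 + 5*2))*(-167) - √(-2180277 - ⅓*(-713)) = (147*(2 + 10))*(-167) - √(-2180277 + 713/3) = (147*12)*(-167) - √(-6540118/3) = 1764*(-167) - I*√19620354/3 = -294588 - I*√19620354/3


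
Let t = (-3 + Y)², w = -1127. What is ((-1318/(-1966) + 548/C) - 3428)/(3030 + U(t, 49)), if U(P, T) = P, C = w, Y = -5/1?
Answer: -3797474939/3427660054 ≈ -1.1079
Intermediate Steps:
Y = -5 (Y = -5*1 = -5)
t = 64 (t = (-3 - 5)² = (-8)² = 64)
C = -1127
((-1318/(-1966) + 548/C) - 3428)/(3030 + U(t, 49)) = ((-1318/(-1966) + 548/(-1127)) - 3428)/(3030 + 64) = ((-1318*(-1/1966) + 548*(-1/1127)) - 3428)/3094 = ((659/983 - 548/1127) - 3428)*(1/3094) = (204009/1107841 - 3428)*(1/3094) = -3797474939/1107841*1/3094 = -3797474939/3427660054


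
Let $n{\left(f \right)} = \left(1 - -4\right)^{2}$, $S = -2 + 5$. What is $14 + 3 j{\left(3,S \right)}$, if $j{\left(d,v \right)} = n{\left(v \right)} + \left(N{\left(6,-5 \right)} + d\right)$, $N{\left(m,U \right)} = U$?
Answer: $83$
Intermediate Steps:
$S = 3$
$n{\left(f \right)} = 25$ ($n{\left(f \right)} = \left(1 + 4\right)^{2} = 5^{2} = 25$)
$j{\left(d,v \right)} = 20 + d$ ($j{\left(d,v \right)} = 25 + \left(-5 + d\right) = 20 + d$)
$14 + 3 j{\left(3,S \right)} = 14 + 3 \left(20 + 3\right) = 14 + 3 \cdot 23 = 14 + 69 = 83$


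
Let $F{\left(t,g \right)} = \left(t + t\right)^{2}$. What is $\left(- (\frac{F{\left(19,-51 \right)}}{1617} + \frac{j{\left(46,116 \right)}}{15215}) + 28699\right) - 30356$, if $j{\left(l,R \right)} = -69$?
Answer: $- \frac{40788458222}{24602655} \approx -1657.9$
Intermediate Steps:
$F{\left(t,g \right)} = 4 t^{2}$ ($F{\left(t,g \right)} = \left(2 t\right)^{2} = 4 t^{2}$)
$\left(- (\frac{F{\left(19,-51 \right)}}{1617} + \frac{j{\left(46,116 \right)}}{15215}) + 28699\right) - 30356 = \left(- (\frac{4 \cdot 19^{2}}{1617} - \frac{69}{15215}) + 28699\right) - 30356 = \left(- (4 \cdot 361 \cdot \frac{1}{1617} - \frac{69}{15215}) + 28699\right) - 30356 = \left(- (1444 \cdot \frac{1}{1617} - \frac{69}{15215}) + 28699\right) - 30356 = \left(- (\frac{1444}{1617} - \frac{69}{15215}) + 28699\right) - 30356 = \left(\left(-1\right) \frac{21858887}{24602655} + 28699\right) - 30356 = \left(- \frac{21858887}{24602655} + 28699\right) - 30356 = \frac{706049736958}{24602655} - 30356 = - \frac{40788458222}{24602655}$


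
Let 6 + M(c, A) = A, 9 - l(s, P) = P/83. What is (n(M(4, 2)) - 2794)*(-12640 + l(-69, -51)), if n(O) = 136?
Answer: 2786439876/83 ≈ 3.3572e+7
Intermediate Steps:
l(s, P) = 9 - P/83
M(c, A) = -6 + A
(n(M(4, 2)) - 2794)*(-12640 + l(-69, -51)) = (136 - 2794)*(-12640 + (9 - 1/83*(-51))) = -2658*(-12640 + (9 + 51/83)) = -2658*(-12640 + 798/83) = -2658*(-1048322/83) = 2786439876/83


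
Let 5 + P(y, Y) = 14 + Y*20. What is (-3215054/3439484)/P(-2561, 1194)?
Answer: -1607527/41082916638 ≈ -3.9129e-5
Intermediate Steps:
P(y, Y) = 9 + 20*Y (P(y, Y) = -5 + (14 + Y*20) = -5 + (14 + 20*Y) = 9 + 20*Y)
(-3215054/3439484)/P(-2561, 1194) = (-3215054/3439484)/(9 + 20*1194) = (-3215054*1/3439484)/(9 + 23880) = -1607527/1719742/23889 = -1607527/1719742*1/23889 = -1607527/41082916638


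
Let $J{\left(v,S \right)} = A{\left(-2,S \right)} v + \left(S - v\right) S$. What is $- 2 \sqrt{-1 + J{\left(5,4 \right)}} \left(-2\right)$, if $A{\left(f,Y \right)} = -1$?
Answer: $4 i \sqrt{10} \approx 12.649 i$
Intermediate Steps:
$J{\left(v,S \right)} = - v + S \left(S - v\right)$ ($J{\left(v,S \right)} = - v + \left(S - v\right) S = - v + S \left(S - v\right)$)
$- 2 \sqrt{-1 + J{\left(5,4 \right)}} \left(-2\right) = - 2 \sqrt{-1 - \left(5 - 16 + 20\right)} \left(-2\right) = - 2 \sqrt{-1 - 9} \left(-2\right) = - 2 \sqrt{-10} \left(-2\right) = - 2 i \sqrt{10} \left(-2\right) = 4 i \sqrt{10}$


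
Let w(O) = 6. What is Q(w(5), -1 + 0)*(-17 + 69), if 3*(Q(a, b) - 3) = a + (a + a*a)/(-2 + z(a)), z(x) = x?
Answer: 442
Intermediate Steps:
Q(a, b) = 3 + a/3 + (a + a²)/(3*(-2 + a)) (Q(a, b) = 3 + (a + (a + a*a)/(-2 + a))/3 = 3 + (a + (a + a²)/(-2 + a))/3 = 3 + (a/3 + (a + a²)/(3*(-2 + a))) = 3 + a/3 + (a + a²)/(3*(-2 + a)))
Q(w(5), -1 + 0)*(-17 + 69) = (2*(-9 + 6² + 4*6)/(3*(-2 + 6)))*(-17 + 69) = ((⅔)*(-9 + 36 + 24)/4)*52 = ((⅔)*(¼)*51)*52 = (17/2)*52 = 442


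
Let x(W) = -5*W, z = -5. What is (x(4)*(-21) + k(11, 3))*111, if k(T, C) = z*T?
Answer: 40515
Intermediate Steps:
k(T, C) = -5*T
(x(4)*(-21) + k(11, 3))*111 = (-5*4*(-21) - 5*11)*111 = (-20*(-21) - 55)*111 = (420 - 55)*111 = 365*111 = 40515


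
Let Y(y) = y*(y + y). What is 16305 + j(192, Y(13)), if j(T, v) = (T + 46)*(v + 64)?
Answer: 111981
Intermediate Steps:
Y(y) = 2*y² (Y(y) = y*(2*y) = 2*y²)
j(T, v) = (46 + T)*(64 + v)
16305 + j(192, Y(13)) = 16305 + (2944 + 46*(2*13²) + 64*192 + 192*(2*13²)) = 16305 + (2944 + 46*(2*169) + 12288 + 192*(2*169)) = 16305 + (2944 + 46*338 + 12288 + 192*338) = 16305 + (2944 + 15548 + 12288 + 64896) = 16305 + 95676 = 111981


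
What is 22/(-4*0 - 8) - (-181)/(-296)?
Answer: -995/296 ≈ -3.3615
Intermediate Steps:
22/(-4*0 - 8) - (-181)/(-296) = 22/(0 - 8) - (-181)*(-1)/296 = 22/(-8) - 1*181/296 = 22*(-⅛) - 181/296 = -11/4 - 181/296 = -995/296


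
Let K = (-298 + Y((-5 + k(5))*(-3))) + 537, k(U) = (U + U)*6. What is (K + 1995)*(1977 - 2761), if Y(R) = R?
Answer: -1622096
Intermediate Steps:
k(U) = 12*U (k(U) = (2*U)*6 = 12*U)
K = 74 (K = (-298 + (-5 + 12*5)*(-3)) + 537 = (-298 + (-5 + 60)*(-3)) + 537 = (-298 + 55*(-3)) + 537 = (-298 - 165) + 537 = -463 + 537 = 74)
(K + 1995)*(1977 - 2761) = (74 + 1995)*(1977 - 2761) = 2069*(-784) = -1622096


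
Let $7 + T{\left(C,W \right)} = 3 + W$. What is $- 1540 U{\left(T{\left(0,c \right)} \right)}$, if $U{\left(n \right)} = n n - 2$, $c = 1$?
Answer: $-10780$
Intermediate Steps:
$T{\left(C,W \right)} = -4 + W$ ($T{\left(C,W \right)} = -7 + \left(3 + W\right) = -4 + W$)
$U{\left(n \right)} = -2 + n^{2}$ ($U{\left(n \right)} = n^{2} - 2 = -2 + n^{2}$)
$- 1540 U{\left(T{\left(0,c \right)} \right)} = - 1540 \left(-2 + \left(-4 + 1\right)^{2}\right) = - 1540 \left(-2 + \left(-3\right)^{2}\right) = - 1540 \left(-2 + 9\right) = \left(-1540\right) 7 = -10780$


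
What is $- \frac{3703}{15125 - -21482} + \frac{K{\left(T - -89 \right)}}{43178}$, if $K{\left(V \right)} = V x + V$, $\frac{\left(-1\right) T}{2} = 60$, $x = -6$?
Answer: $- \frac{154214049}{1580617046} \approx -0.097566$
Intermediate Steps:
$T = -120$ ($T = \left(-2\right) 60 = -120$)
$K{\left(V \right)} = - 5 V$ ($K{\left(V \right)} = V \left(-6\right) + V = - 6 V + V = - 5 V$)
$- \frac{3703}{15125 - -21482} + \frac{K{\left(T - -89 \right)}}{43178} = - \frac{3703}{15125 - -21482} + \frac{\left(-5\right) \left(-120 - -89\right)}{43178} = - \frac{3703}{15125 + 21482} + - 5 \left(-120 + 89\right) \frac{1}{43178} = - \frac{3703}{36607} + \left(-5\right) \left(-31\right) \frac{1}{43178} = \left(-3703\right) \frac{1}{36607} + 155 \cdot \frac{1}{43178} = - \frac{3703}{36607} + \frac{155}{43178} = - \frac{154214049}{1580617046}$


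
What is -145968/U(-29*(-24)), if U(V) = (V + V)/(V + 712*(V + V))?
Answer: -104002200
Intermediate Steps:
U(V) = 2/1425 (U(V) = (2*V)/(V + 712*(2*V)) = (2*V)/(V + 1424*V) = (2*V)/((1425*V)) = (2*V)*(1/(1425*V)) = 2/1425)
-145968/U(-29*(-24)) = -145968/2/1425 = -145968*1425/2 = -104002200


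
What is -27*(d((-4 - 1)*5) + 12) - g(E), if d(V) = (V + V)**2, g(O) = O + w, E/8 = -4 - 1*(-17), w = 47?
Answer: -67975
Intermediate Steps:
E = 104 (E = 8*(-4 - 1*(-17)) = 8*(-4 + 17) = 8*13 = 104)
g(O) = 47 + O (g(O) = O + 47 = 47 + O)
d(V) = 4*V**2 (d(V) = (2*V)**2 = 4*V**2)
-27*(d((-4 - 1)*5) + 12) - g(E) = -27*(4*((-4 - 1)*5)**2 + 12) - (47 + 104) = -27*(4*(-5*5)**2 + 12) - 1*151 = -27*(4*(-25)**2 + 12) - 151 = -27*(4*625 + 12) - 151 = -27*(2500 + 12) - 151 = -27*2512 - 151 = -67824 - 151 = -67975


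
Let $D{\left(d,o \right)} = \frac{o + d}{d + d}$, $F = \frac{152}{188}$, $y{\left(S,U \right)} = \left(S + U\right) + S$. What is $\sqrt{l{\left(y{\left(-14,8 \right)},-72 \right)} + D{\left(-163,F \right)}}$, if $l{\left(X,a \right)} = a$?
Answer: $\frac{3 i \sqrt{1865131738}}{15322} \approx 8.4559 i$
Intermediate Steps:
$y{\left(S,U \right)} = U + 2 S$
$F = \frac{38}{47}$ ($F = 152 \cdot \frac{1}{188} = \frac{38}{47} \approx 0.80851$)
$D{\left(d,o \right)} = \frac{d + o}{2 d}$
$\sqrt{l{\left(y{\left(-14,8 \right)},-72 \right)} + D{\left(-163,F \right)}} = \sqrt{-72 + \frac{-163 + \frac{38}{47}}{2 \left(-163\right)}} = \sqrt{-72 + \frac{1}{2} \left(- \frac{1}{163}\right) \left(- \frac{7623}{47}\right)} = \sqrt{-72 + \frac{7623}{15322}} = \sqrt{- \frac{1095561}{15322}} = \frac{3 i \sqrt{1865131738}}{15322}$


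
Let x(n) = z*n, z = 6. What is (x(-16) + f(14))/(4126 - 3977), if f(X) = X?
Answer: -82/149 ≈ -0.55034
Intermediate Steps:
x(n) = 6*n
(x(-16) + f(14))/(4126 - 3977) = (6*(-16) + 14)/(4126 - 3977) = (-96 + 14)/149 = -82*1/149 = -82/149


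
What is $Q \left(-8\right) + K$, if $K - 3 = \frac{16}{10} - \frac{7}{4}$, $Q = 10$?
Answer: $- \frac{1543}{20} \approx -77.15$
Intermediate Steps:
$K = \frac{57}{20}$ ($K = 3 + \left(\frac{16}{10} - \frac{7}{4}\right) = 3 + \left(16 \cdot \frac{1}{10} - \frac{7}{4}\right) = 3 + \left(\frac{8}{5} - \frac{7}{4}\right) = 3 - \frac{3}{20} = \frac{57}{20} \approx 2.85$)
$Q \left(-8\right) + K = 10 \left(-8\right) + \frac{57}{20} = -80 + \frac{57}{20} = - \frac{1543}{20}$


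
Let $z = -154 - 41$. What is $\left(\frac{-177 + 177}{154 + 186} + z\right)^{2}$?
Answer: $38025$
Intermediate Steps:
$z = -195$
$\left(\frac{-177 + 177}{154 + 186} + z\right)^{2} = \left(\frac{-177 + 177}{154 + 186} - 195\right)^{2} = \left(\frac{0}{340} - 195\right)^{2} = \left(0 \cdot \frac{1}{340} - 195\right)^{2} = \left(0 - 195\right)^{2} = \left(-195\right)^{2} = 38025$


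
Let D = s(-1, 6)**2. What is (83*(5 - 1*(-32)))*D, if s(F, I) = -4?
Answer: 49136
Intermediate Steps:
D = 16 (D = (-4)**2 = 16)
(83*(5 - 1*(-32)))*D = (83*(5 - 1*(-32)))*16 = (83*(5 + 32))*16 = (83*37)*16 = 3071*16 = 49136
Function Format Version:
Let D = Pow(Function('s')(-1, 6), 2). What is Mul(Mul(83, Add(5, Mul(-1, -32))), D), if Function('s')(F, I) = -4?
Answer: 49136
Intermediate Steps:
D = 16 (D = Pow(-4, 2) = 16)
Mul(Mul(83, Add(5, Mul(-1, -32))), D) = Mul(Mul(83, Add(5, Mul(-1, -32))), 16) = Mul(Mul(83, Add(5, 32)), 16) = Mul(Mul(83, 37), 16) = Mul(3071, 16) = 49136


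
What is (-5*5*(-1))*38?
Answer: 950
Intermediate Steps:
(-5*5*(-1))*38 = -25*(-1)*38 = 25*38 = 950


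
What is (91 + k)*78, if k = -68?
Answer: 1794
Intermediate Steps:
(91 + k)*78 = (91 - 68)*78 = 23*78 = 1794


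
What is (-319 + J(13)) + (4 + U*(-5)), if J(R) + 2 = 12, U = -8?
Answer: -265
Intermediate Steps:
J(R) = 10 (J(R) = -2 + 12 = 10)
(-319 + J(13)) + (4 + U*(-5)) = (-319 + 10) + (4 - 8*(-5)) = -309 + (4 + 40) = -309 + 44 = -265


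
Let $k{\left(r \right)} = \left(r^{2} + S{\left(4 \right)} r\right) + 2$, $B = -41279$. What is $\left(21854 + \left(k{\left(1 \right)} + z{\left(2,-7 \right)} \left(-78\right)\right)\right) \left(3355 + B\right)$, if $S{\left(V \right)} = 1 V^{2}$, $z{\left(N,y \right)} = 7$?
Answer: $-808805148$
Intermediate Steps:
$S{\left(V \right)} = V^{2}$
$k{\left(r \right)} = 2 + r^{2} + 16 r$ ($k{\left(r \right)} = \left(r^{2} + 4^{2} r\right) + 2 = \left(r^{2} + 16 r\right) + 2 = 2 + r^{2} + 16 r$)
$\left(21854 + \left(k{\left(1 \right)} + z{\left(2,-7 \right)} \left(-78\right)\right)\right) \left(3355 + B\right) = \left(21854 + \left(\left(2 + 1^{2} + 16 \cdot 1\right) + 7 \left(-78\right)\right)\right) \left(3355 - 41279\right) = \left(21854 + \left(\left(2 + 1 + 16\right) - 546\right)\right) \left(-37924\right) = \left(21854 + \left(19 - 546\right)\right) \left(-37924\right) = \left(21854 - 527\right) \left(-37924\right) = 21327 \left(-37924\right) = -808805148$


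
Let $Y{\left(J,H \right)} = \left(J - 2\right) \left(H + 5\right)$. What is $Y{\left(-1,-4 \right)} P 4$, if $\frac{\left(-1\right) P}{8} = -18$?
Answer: $-1728$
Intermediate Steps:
$P = 144$ ($P = \left(-8\right) \left(-18\right) = 144$)
$Y{\left(J,H \right)} = \left(-2 + J\right) \left(5 + H\right)$
$Y{\left(-1,-4 \right)} P 4 = \left(-10 - -8 + 5 \left(-1\right) - -4\right) 144 \cdot 4 = \left(-10 + 8 - 5 + 4\right) 144 \cdot 4 = \left(-3\right) 144 \cdot 4 = \left(-432\right) 4 = -1728$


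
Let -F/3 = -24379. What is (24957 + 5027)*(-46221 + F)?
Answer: 807049344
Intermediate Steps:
F = 73137 (F = -3*(-24379) = 73137)
(24957 + 5027)*(-46221 + F) = (24957 + 5027)*(-46221 + 73137) = 29984*26916 = 807049344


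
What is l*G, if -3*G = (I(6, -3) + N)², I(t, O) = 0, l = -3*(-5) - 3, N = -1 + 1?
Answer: 0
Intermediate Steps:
N = 0
l = 12 (l = 15 - 3 = 12)
G = 0 (G = -(0 + 0)²/3 = -⅓*0² = -⅓*0 = 0)
l*G = 12*0 = 0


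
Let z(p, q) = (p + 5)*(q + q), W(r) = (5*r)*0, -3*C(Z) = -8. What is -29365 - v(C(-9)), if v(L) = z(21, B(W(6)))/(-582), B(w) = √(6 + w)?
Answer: -29365 + 26*√6/291 ≈ -29365.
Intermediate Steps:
C(Z) = 8/3 (C(Z) = -⅓*(-8) = 8/3)
W(r) = 0
z(p, q) = 2*q*(5 + p) (z(p, q) = (5 + p)*(2*q) = 2*q*(5 + p))
v(L) = -26*√6/291 (v(L) = (2*√(6 + 0)*(5 + 21))/(-582) = (2*√6*26)*(-1/582) = (52*√6)*(-1/582) = -26*√6/291)
-29365 - v(C(-9)) = -29365 - (-26)*√6/291 = -29365 + 26*√6/291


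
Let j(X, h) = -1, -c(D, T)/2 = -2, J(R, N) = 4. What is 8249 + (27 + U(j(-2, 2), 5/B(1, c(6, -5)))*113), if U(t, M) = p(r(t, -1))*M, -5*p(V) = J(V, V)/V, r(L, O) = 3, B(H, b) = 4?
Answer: 24715/3 ≈ 8238.3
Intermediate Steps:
c(D, T) = 4 (c(D, T) = -2*(-2) = 4)
p(V) = -4/(5*V)
U(t, M) = -4*M/15 (U(t, M) = (-⅘/3)*M = (-⅘*⅓)*M = -4*M/15)
8249 + (27 + U(j(-2, 2), 5/B(1, c(6, -5)))*113) = 8249 + (27 - 4/(3*4)*113) = 8249 + (27 - 4/15*5/4*113) = 8249 + (27 - ⅓*113) = 8249 + (27 - 113/3) = 8249 - 32/3 = 24715/3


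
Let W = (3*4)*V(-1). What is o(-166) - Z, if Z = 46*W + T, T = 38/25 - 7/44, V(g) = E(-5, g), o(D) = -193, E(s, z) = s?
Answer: 2822203/1100 ≈ 2565.6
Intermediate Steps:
V(g) = -5
W = -60 (W = (3*4)*(-5) = 12*(-5) = -60)
T = 1497/1100 (T = 38*(1/25) - 7*1/44 = 38/25 - 7/44 = 1497/1100 ≈ 1.3609)
Z = -3034503/1100 (Z = 46*(-60) + 1497/1100 = -2760 + 1497/1100 = -3034503/1100 ≈ -2758.6)
o(-166) - Z = -193 - 1*(-3034503/1100) = -193 + 3034503/1100 = 2822203/1100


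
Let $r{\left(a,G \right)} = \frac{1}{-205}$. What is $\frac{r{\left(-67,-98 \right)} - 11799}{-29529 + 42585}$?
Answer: $- \frac{604699}{669120} \approx -0.90372$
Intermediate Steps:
$r{\left(a,G \right)} = - \frac{1}{205}$
$\frac{r{\left(-67,-98 \right)} - 11799}{-29529 + 42585} = \frac{- \frac{1}{205} - 11799}{-29529 + 42585} = - \frac{2418796}{205 \cdot 13056} = \left(- \frac{2418796}{205}\right) \frac{1}{13056} = - \frac{604699}{669120}$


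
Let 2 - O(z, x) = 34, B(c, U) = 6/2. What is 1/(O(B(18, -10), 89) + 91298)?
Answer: 1/91266 ≈ 1.0957e-5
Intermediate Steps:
B(c, U) = 3 (B(c, U) = 6*(1/2) = 3)
O(z, x) = -32 (O(z, x) = 2 - 1*34 = 2 - 34 = -32)
1/(O(B(18, -10), 89) + 91298) = 1/(-32 + 91298) = 1/91266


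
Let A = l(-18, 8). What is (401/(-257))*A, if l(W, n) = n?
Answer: -3208/257 ≈ -12.482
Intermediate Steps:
A = 8
(401/(-257))*A = (401/(-257))*8 = (401*(-1/257))*8 = -401/257*8 = -3208/257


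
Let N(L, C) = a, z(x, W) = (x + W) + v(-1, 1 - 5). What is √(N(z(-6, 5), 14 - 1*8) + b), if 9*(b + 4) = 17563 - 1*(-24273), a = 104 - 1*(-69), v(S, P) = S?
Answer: √43357/3 ≈ 69.408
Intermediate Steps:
a = 173 (a = 104 + 69 = 173)
z(x, W) = -1 + W + x (z(x, W) = (x + W) - 1 = (W + x) - 1 = -1 + W + x)
N(L, C) = 173
b = 41800/9 (b = -4 + (17563 - 1*(-24273))/9 = -4 + (17563 + 24273)/9 = -4 + (⅑)*41836 = -4 + 41836/9 = 41800/9 ≈ 4644.4)
√(N(z(-6, 5), 14 - 1*8) + b) = √(173 + 41800/9) = √(43357/9) = √43357/3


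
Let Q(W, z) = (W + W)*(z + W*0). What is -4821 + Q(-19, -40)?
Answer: -3301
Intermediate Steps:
Q(W, z) = 2*W*z (Q(W, z) = (2*W)*(z + 0) = (2*W)*z = 2*W*z)
-4821 + Q(-19, -40) = -4821 + 2*(-19)*(-40) = -4821 + 1520 = -3301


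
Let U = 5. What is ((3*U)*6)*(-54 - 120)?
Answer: -15660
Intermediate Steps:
((3*U)*6)*(-54 - 120) = ((3*5)*6)*(-54 - 120) = (15*6)*(-174) = 90*(-174) = -15660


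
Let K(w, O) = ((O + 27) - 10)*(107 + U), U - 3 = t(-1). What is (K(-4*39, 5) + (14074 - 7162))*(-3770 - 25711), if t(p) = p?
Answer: -274468110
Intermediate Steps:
U = 2 (U = 3 - 1 = 2)
K(w, O) = 1853 + 109*O (K(w, O) = ((O + 27) - 10)*(107 + 2) = ((27 + O) - 10)*109 = (17 + O)*109 = 1853 + 109*O)
(K(-4*39, 5) + (14074 - 7162))*(-3770 - 25711) = ((1853 + 109*5) + (14074 - 7162))*(-3770 - 25711) = ((1853 + 545) + 6912)*(-29481) = (2398 + 6912)*(-29481) = 9310*(-29481) = -274468110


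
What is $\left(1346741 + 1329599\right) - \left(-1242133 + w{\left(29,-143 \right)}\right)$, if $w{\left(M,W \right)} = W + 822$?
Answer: $3917794$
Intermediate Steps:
$w{\left(M,W \right)} = 822 + W$
$\left(1346741 + 1329599\right) - \left(-1242133 + w{\left(29,-143 \right)}\right) = \left(1346741 + 1329599\right) + \left(1242133 - \left(822 - 143\right)\right) = 2676340 + \left(1242133 - 679\right) = 2676340 + 1241454 = 3917794$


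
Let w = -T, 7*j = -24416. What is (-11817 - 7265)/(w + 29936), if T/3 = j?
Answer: -9541/20200 ≈ -0.47233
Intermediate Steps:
j = -3488 (j = (⅐)*(-24416) = -3488)
T = -10464 (T = 3*(-3488) = -10464)
w = 10464 (w = -1*(-10464) = 10464)
(-11817 - 7265)/(w + 29936) = (-11817 - 7265)/(10464 + 29936) = -19082/40400 = -19082*1/40400 = -9541/20200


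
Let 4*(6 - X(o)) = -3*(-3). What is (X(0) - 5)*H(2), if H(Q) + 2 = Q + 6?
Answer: -15/2 ≈ -7.5000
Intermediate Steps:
X(o) = 15/4 (X(o) = 6 - (-3)*(-3)/4 = 6 - 1/4*9 = 6 - 9/4 = 15/4)
H(Q) = 4 + Q (H(Q) = -2 + (Q + 6) = -2 + (6 + Q) = 4 + Q)
(X(0) - 5)*H(2) = (15/4 - 5)*(4 + 2) = -5/4*6 = -15/2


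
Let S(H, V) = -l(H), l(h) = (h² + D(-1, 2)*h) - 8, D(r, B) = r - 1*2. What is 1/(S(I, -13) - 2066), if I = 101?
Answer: -1/11956 ≈ -8.3640e-5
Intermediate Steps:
D(r, B) = -2 + r (D(r, B) = r - 2 = -2 + r)
l(h) = -8 + h² - 3*h (l(h) = (h² + (-2 - 1)*h) - 8 = (h² - 3*h) - 8 = -8 + h² - 3*h)
S(H, V) = 8 - H² + 3*H (S(H, V) = -(-8 + H² - 3*H) = 8 - H² + 3*H)
1/(S(I, -13) - 2066) = 1/((8 - 1*101² + 3*101) - 2066) = 1/((8 - 1*10201 + 303) - 2066) = 1/((8 - 10201 + 303) - 2066) = 1/(-9890 - 2066) = 1/(-11956) = -1/11956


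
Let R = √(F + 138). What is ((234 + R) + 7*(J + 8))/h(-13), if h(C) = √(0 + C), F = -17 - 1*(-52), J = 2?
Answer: I*√13*(-304 - √173)/13 ≈ -87.962*I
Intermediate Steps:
F = 35 (F = -17 + 52 = 35)
R = √173 (R = √(35 + 138) = √173 ≈ 13.153)
h(C) = √C
((234 + R) + 7*(J + 8))/h(-13) = ((234 + √173) + 7*(2 + 8))/(√(-13)) = ((234 + √173) + 7*10)/((I*√13)) = ((234 + √173) + 70)*(-I*√13/13) = (304 + √173)*(-I*√13/13) = -I*√13*(304 + √173)/13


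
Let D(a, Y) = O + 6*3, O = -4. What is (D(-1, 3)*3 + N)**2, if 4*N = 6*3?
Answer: 8649/4 ≈ 2162.3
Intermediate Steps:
D(a, Y) = 14 (D(a, Y) = -4 + 6*3 = -4 + 18 = 14)
N = 9/2 (N = (6*3)/4 = (1/4)*18 = 9/2 ≈ 4.5000)
(D(-1, 3)*3 + N)**2 = (14*3 + 9/2)**2 = (42 + 9/2)**2 = (93/2)**2 = 8649/4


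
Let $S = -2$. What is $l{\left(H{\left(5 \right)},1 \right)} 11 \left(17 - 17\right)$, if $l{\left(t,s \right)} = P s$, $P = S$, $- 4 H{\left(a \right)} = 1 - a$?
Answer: $0$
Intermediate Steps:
$H{\left(a \right)} = - \frac{1}{4} + \frac{a}{4}$ ($H{\left(a \right)} = - \frac{1 - a}{4} = - \frac{1}{4} + \frac{a}{4}$)
$P = -2$
$l{\left(t,s \right)} = - 2 s$
$l{\left(H{\left(5 \right)},1 \right)} 11 \left(17 - 17\right) = \left(-2\right) 1 \cdot 11 \left(17 - 17\right) = \left(-2\right) 11 \left(17 - 17\right) = \left(-22\right) 0 = 0$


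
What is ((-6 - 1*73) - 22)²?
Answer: 10201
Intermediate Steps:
((-6 - 1*73) - 22)² = ((-6 - 73) - 22)² = (-79 - 22)² = (-101)² = 10201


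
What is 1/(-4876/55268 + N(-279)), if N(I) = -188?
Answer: -13817/2598815 ≈ -0.0053167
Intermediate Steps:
1/(-4876/55268 + N(-279)) = 1/(-4876/55268 - 188) = 1/(-4876*1/55268 - 188) = 1/(-1219/13817 - 188) = 1/(-2598815/13817) = -13817/2598815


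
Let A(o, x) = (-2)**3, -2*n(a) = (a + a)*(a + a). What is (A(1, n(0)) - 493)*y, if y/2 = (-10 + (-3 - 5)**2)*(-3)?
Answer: 162324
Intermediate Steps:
n(a) = -2*a**2 (n(a) = -(a + a)*(a + a)/2 = -2*a*2*a/2 = -2*a**2)
A(o, x) = -8
y = -324 (y = 2*((-10 + (-3 - 5)**2)*(-3)) = 2*((-10 + (-8)**2)*(-3)) = 2*((-10 + 64)*(-3)) = 2*(54*(-3)) = 2*(-162) = -324)
(A(1, n(0)) - 493)*y = (-8 - 493)*(-324) = -501*(-324) = 162324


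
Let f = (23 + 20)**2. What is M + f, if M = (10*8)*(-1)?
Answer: 1769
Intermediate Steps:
M = -80 (M = 80*(-1) = -80)
f = 1849 (f = 43**2 = 1849)
M + f = -80 + 1849 = 1769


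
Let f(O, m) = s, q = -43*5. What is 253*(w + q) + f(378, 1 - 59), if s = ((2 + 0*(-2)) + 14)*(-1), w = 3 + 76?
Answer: -34424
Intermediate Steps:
w = 79
q = -215
s = -16 (s = ((2 + 0) + 14)*(-1) = (2 + 14)*(-1) = 16*(-1) = -16)
f(O, m) = -16
253*(w + q) + f(378, 1 - 59) = 253*(79 - 215) - 16 = 253*(-136) - 16 = -34408 - 16 = -34424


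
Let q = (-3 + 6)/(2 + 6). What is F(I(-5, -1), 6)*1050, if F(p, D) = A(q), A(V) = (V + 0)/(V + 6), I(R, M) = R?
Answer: 1050/17 ≈ 61.765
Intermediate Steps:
q = 3/8 ≈ 0.37500
A(V) = V/(6 + V)
F(p, D) = 1/17 (F(p, D) = 3/(8*(6 + 3/8)) = 3/(8*(51/8)) = (3/8)*(8/51) = 1/17)
F(I(-5, -1), 6)*1050 = (1/17)*1050 = 1050/17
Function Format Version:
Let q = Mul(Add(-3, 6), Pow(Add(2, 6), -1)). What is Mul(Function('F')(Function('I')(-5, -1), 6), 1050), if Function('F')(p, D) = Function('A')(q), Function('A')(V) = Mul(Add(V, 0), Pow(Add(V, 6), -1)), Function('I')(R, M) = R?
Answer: Rational(1050, 17) ≈ 61.765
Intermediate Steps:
q = Rational(3, 8) (q = Mul(3, Pow(8, -1)) = Mul(3, Rational(1, 8)) = Rational(3, 8) ≈ 0.37500)
Function('A')(V) = Mul(V, Pow(Add(6, V), -1))
Function('F')(p, D) = Rational(1, 17) (Function('F')(p, D) = Mul(Rational(3, 8), Pow(Add(6, Rational(3, 8)), -1)) = Mul(Rational(3, 8), Pow(Rational(51, 8), -1)) = Mul(Rational(3, 8), Rational(8, 51)) = Rational(1, 17))
Mul(Function('F')(Function('I')(-5, -1), 6), 1050) = Mul(Rational(1, 17), 1050) = Rational(1050, 17)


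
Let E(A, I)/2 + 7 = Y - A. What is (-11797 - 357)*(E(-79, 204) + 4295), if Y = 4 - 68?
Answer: -52395894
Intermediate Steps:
Y = -64
E(A, I) = -142 - 2*A (E(A, I) = -14 + 2*(-64 - A) = -14 + (-128 - 2*A) = -142 - 2*A)
(-11797 - 357)*(E(-79, 204) + 4295) = (-11797 - 357)*((-142 - 2*(-79)) + 4295) = -12154*((-142 + 158) + 4295) = -12154*(16 + 4295) = -12154*4311 = -52395894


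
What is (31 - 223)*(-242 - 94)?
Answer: 64512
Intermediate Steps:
(31 - 223)*(-242 - 94) = -192*(-336) = 64512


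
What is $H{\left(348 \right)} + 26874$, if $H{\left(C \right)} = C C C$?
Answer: $42171066$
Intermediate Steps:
$H{\left(C \right)} = C^{3}$ ($H{\left(C \right)} = C^{2} C = C^{3}$)
$H{\left(348 \right)} + 26874 = 348^{3} + 26874 = 42144192 + 26874 = 42171066$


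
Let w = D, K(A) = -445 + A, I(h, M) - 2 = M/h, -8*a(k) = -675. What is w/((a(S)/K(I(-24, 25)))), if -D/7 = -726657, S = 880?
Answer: -18069295181/675 ≈ -2.6769e+7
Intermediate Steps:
a(k) = 675/8 (a(k) = -⅛*(-675) = 675/8)
I(h, M) = 2 + M/h
D = 5086599 (D = -7*(-726657) = 5086599)
w = 5086599
w/((a(S)/K(I(-24, 25)))) = 5086599/((675/(8*(-445 + (2 + 25/(-24)))))) = 5086599/((675/(8*(-445 + (2 + 25*(-1/24)))))) = 5086599/((675/(8*(-445 + (2 - 25/24))))) = 5086599/((675/(8*(-445 + 23/24)))) = 5086599/((675/(8*(-10657/24)))) = 5086599/(((675/8)*(-24/10657))) = 5086599/(-2025/10657) = 5086599*(-10657/2025) = -18069295181/675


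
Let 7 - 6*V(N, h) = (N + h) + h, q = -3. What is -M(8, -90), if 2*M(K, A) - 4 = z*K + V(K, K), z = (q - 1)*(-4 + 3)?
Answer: -199/12 ≈ -16.583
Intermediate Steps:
V(N, h) = 7/6 - h/3 - N/6 (V(N, h) = 7/6 - ((N + h) + h)/6 = 7/6 - (N + 2*h)/6 = 7/6 + (-h/3 - N/6) = 7/6 - h/3 - N/6)
z = 4 (z = (-3 - 1)*(-4 + 3) = -4*(-1) = 4)
M(K, A) = 31/12 + 7*K/4 (M(K, A) = 2 + (4*K + (7/6 - K/3 - K/6))/2 = 2 + (4*K + (7/6 - K/2))/2 = 2 + (7/6 + 7*K/2)/2 = 2 + (7/12 + 7*K/4) = 31/12 + 7*K/4)
-M(8, -90) = -(31/12 + (7/4)*8) = -(31/12 + 14) = -1*199/12 = -199/12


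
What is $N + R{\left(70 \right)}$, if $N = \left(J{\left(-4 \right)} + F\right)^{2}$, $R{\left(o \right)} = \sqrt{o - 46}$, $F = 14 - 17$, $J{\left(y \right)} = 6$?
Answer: $9 + 2 \sqrt{6} \approx 13.899$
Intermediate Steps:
$F = -3$
$R{\left(o \right)} = \sqrt{-46 + o}$
$N = 9$ ($N = \left(6 - 3\right)^{2} = 3^{2} = 9$)
$N + R{\left(70 \right)} = 9 + \sqrt{-46 + 70} = 9 + \sqrt{24} = 9 + 2 \sqrt{6}$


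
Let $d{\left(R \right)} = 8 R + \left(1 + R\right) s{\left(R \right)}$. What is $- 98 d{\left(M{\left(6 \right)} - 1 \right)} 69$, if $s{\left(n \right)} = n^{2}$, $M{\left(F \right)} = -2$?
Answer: $284004$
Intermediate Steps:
$d{\left(R \right)} = 8 R + R^{2} \left(1 + R\right)$ ($d{\left(R \right)} = 8 R + \left(1 + R\right) R^{2} = 8 R + R^{2} \left(1 + R\right)$)
$- 98 d{\left(M{\left(6 \right)} - 1 \right)} 69 = - 98 \left(-2 - 1\right) \left(8 - 3 + \left(-2 - 1\right)^{2}\right) 69 = - 98 \left(- 3 \left(8 - 3 + \left(-3\right)^{2}\right)\right) 69 = - 98 \left(- 3 \left(8 - 3 + 9\right)\right) 69 = - 98 \left(\left(-3\right) 14\right) 69 = \left(-98\right) \left(-42\right) 69 = 4116 \cdot 69 = 284004$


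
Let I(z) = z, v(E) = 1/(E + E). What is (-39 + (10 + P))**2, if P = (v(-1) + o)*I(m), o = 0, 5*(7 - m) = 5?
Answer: 1024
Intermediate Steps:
v(E) = 1/(2*E)
m = 6 (m = 7 - 1/5*5 = 7 - 1 = 6)
P = -3 (P = ((1/2)/(-1) + 0)*6 = ((1/2)*(-1) + 0)*6 = (-1/2 + 0)*6 = -1/2*6 = -3)
(-39 + (10 + P))**2 = (-39 + (10 - 3))**2 = (-39 + 7)**2 = (-32)**2 = 1024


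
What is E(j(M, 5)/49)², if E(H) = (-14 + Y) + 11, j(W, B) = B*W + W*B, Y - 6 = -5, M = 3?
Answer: 4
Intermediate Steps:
Y = 1 (Y = 6 - 5 = 1)
j(W, B) = 2*B*W (j(W, B) = B*W + B*W = 2*B*W)
E(H) = -2 (E(H) = (-14 + 1) + 11 = -13 + 11 = -2)
E(j(M, 5)/49)² = (-2)² = 4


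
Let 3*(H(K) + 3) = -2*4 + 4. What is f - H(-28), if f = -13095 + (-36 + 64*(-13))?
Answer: -41876/3 ≈ -13959.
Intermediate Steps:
f = -13963 (f = -13095 + (-36 - 832) = -13095 - 868 = -13963)
H(K) = -13/3 (H(K) = -3 + (-2*4 + 4)/3 = -3 + (-8 + 4)/3 = -3 + (⅓)*(-4) = -3 - 4/3 = -13/3)
f - H(-28) = -13963 - 1*(-13/3) = -13963 + 13/3 = -41876/3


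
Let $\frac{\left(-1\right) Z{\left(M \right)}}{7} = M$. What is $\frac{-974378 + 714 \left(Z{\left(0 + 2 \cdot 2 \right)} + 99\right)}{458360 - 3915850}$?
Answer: $\frac{461842}{1728745} \approx 0.26715$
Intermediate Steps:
$Z{\left(M \right)} = - 7 M$
$\frac{-974378 + 714 \left(Z{\left(0 + 2 \cdot 2 \right)} + 99\right)}{458360 - 3915850} = \frac{-974378 + 714 \left(- 7 \left(0 + 2 \cdot 2\right) + 99\right)}{458360 - 3915850} = \frac{-974378 + 714 \left(- 7 \left(0 + 4\right) + 99\right)}{-3457490} = \left(-974378 + 714 \left(\left(-7\right) 4 + 99\right)\right) \left(- \frac{1}{3457490}\right) = \left(-974378 + 714 \left(-28 + 99\right)\right) \left(- \frac{1}{3457490}\right) = \left(-974378 + 714 \cdot 71\right) \left(- \frac{1}{3457490}\right) = \left(-974378 + 50694\right) \left(- \frac{1}{3457490}\right) = \left(-923684\right) \left(- \frac{1}{3457490}\right) = \frac{461842}{1728745}$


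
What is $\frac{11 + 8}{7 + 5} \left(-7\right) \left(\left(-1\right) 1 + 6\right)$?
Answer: $- \frac{665}{12} \approx -55.417$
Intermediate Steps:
$\frac{11 + 8}{7 + 5} \left(-7\right) \left(\left(-1\right) 1 + 6\right) = \frac{19}{12} \left(-7\right) \left(-1 + 6\right) = 19 \cdot \frac{1}{12} \left(-7\right) 5 = \frac{19}{12} \left(-7\right) 5 = \left(- \frac{133}{12}\right) 5 = - \frac{665}{12}$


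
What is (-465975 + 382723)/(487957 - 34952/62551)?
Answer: -5207495852/30522163355 ≈ -0.17061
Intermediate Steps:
(-465975 + 382723)/(487957 - 34952/62551) = -83252/(487957 - 34952*1/62551) = -83252/(487957 - 34952/62551) = -83252/30522163355/62551 = -83252*62551/30522163355 = -5207495852/30522163355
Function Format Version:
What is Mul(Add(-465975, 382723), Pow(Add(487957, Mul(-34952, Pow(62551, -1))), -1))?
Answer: Rational(-5207495852, 30522163355) ≈ -0.17061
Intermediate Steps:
Mul(Add(-465975, 382723), Pow(Add(487957, Mul(-34952, Pow(62551, -1))), -1)) = Mul(-83252, Pow(Add(487957, Mul(-34952, Rational(1, 62551))), -1)) = Mul(-83252, Pow(Add(487957, Rational(-34952, 62551)), -1)) = Mul(-83252, Pow(Rational(30522163355, 62551), -1)) = Mul(-83252, Rational(62551, 30522163355)) = Rational(-5207495852, 30522163355)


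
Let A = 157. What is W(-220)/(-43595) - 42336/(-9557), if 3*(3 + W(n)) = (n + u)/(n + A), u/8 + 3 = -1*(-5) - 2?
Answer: 348828883159/78744471435 ≈ 4.4299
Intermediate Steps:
u = 0 (u = -24 + 8*(-1*(-5) - 2) = -24 + 8*(5 - 2) = -24 + 8*3 = -24 + 24 = 0)
W(n) = -3 + n/(3*(157 + n)) (W(n) = -3 + ((n + 0)/(n + 157))/3 = -3 + (n/(157 + n))/3 = -3 + n/(3*(157 + n)))
W(-220)/(-43595) - 42336/(-9557) = ((-1413 - 8*(-220))/(3*(157 - 220)))/(-43595) - 42336/(-9557) = ((⅓)*(-1413 + 1760)/(-63))*(-1/43595) - 42336*(-1/9557) = ((⅓)*(-1/63)*347)*(-1/43595) + 42336/9557 = -347/189*(-1/43595) + 42336/9557 = 347/8239455 + 42336/9557 = 348828883159/78744471435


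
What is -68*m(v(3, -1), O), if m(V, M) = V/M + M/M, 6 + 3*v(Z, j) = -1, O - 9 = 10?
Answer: -3400/57 ≈ -59.649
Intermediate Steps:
O = 19 (O = 9 + 10 = 19)
v(Z, j) = -7/3 (v(Z, j) = -2 + (⅓)*(-1) = -2 - ⅓ = -7/3)
m(V, M) = 1 + V/M (m(V, M) = V/M + 1 = 1 + V/M)
-68*m(v(3, -1), O) = -68*(19 - 7/3)/19 = -68*50/(19*3) = -68*50/57 = -3400/57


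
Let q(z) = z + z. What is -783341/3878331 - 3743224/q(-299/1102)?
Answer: 7999121150989385/1159620969 ≈ 6.8980e+6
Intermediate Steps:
q(z) = 2*z
-783341/3878331 - 3743224/q(-299/1102) = -783341/3878331 - 3743224/(2*(-299/1102)) = -783341/3878331 - 3743224/(-299/551) = -783341/3878331 - 3743224*(-551/299) = -783341/3878331 + 2062516424/299 = 7999121150989385/1159620969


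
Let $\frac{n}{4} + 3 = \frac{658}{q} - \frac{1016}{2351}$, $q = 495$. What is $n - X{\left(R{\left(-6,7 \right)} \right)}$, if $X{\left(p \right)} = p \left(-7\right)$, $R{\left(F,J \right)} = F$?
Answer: $- \frac{58666078}{1163745} \approx -50.411$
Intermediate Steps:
$X{\left(p \right)} = - 7 p$
$n = - \frac{9788788}{1163745}$ ($n = -12 + 4 \left(\frac{658}{495} - \frac{1016}{2351}\right) = -12 + 4 \cdot \frac{1044038}{1163745} = -12 + \frac{4176152}{1163745} = - \frac{9788788}{1163745} \approx -8.4115$)
$n - X{\left(R{\left(-6,7 \right)} \right)} = - \frac{9788788}{1163745} - \left(-7\right) \left(-6\right) = - \frac{9788788}{1163745} - 42 = - \frac{58666078}{1163745}$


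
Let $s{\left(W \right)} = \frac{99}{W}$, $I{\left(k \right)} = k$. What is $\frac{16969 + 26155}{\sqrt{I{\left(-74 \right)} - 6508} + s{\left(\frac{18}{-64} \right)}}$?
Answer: $- \frac{7589824}{65243} - \frac{21562 i \sqrt{6582}}{65243} \approx -116.33 - 26.812 i$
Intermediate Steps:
$\frac{16969 + 26155}{\sqrt{I{\left(-74 \right)} - 6508} + s{\left(\frac{18}{-64} \right)}} = \frac{16969 + 26155}{\sqrt{-74 - 6508} + \frac{99}{18 \frac{1}{-64}}} = \frac{43124}{\sqrt{-6582} + \frac{99}{18 \left(- \frac{1}{64}\right)}} = \frac{43124}{i \sqrt{6582} + \frac{99}{- \frac{9}{32}}} = \frac{43124}{i \sqrt{6582} + 99 \left(- \frac{32}{9}\right)} = \frac{43124}{i \sqrt{6582} - 352} = \frac{43124}{-352 + i \sqrt{6582}}$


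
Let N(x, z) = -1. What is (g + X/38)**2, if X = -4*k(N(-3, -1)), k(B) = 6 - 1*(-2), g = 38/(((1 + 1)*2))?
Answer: 108241/1444 ≈ 74.959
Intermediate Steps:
g = 19/2 (g = 38/((2*2)) = 38/4 = 38*(1/4) = 19/2 ≈ 9.5000)
k(B) = 8 (k(B) = 6 + 2 = 8)
X = -32 (X = -4*8 = -32)
(g + X/38)**2 = (19/2 - 32/38)**2 = (19/2 - 32*1/38)**2 = (19/2 - 16/19)**2 = (329/38)**2 = 108241/1444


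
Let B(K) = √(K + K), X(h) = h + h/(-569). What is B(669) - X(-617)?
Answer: 350456/569 + √1338 ≈ 652.49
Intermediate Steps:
X(h) = 568*h/569 (X(h) = h + h*(-1/569) = h - h/569 = 568*h/569)
B(K) = √2*√K (B(K) = √(2*K) = √2*√K)
B(669) - X(-617) = √2*√669 - 568*(-617)/569 = √1338 - 1*(-350456/569) = √1338 + 350456/569 = 350456/569 + √1338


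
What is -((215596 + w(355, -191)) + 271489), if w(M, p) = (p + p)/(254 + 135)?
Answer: -189475683/389 ≈ -4.8708e+5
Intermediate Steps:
w(M, p) = 2*p/389 (w(M, p) = (2*p)/389 = (2*p)*(1/389) = 2*p/389)
-((215596 + w(355, -191)) + 271489) = -((215596 + (2/389)*(-191)) + 271489) = -((215596 - 382/389) + 271489) = -(83866462/389 + 271489) = -1*189475683/389 = -189475683/389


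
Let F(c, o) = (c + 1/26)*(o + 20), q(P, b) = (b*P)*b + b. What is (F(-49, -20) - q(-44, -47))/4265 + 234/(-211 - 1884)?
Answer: 8109043/357407 ≈ 22.689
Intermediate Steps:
q(P, b) = b + P*b² (q(P, b) = (P*b)*b + b = P*b² + b = b + P*b²)
F(c, o) = (20 + o)*(1/26 + c) (F(c, o) = (c + 1/26)*(20 + o) = (1/26 + c)*(20 + o) = (20 + o)*(1/26 + c))
(F(-49, -20) - q(-44, -47))/4265 + 234/(-211 - 1884) = ((10/13 + 20*(-49) + (1/26)*(-20) - 49*(-20)) - (-47)*(1 - 44*(-47)))/4265 + 234/(-211 - 1884) = ((10/13 - 980 - 10/13 + 980) - (-47)*(1 + 2068))*(1/4265) + 234/(-2095) = (0 - (-47)*2069)*(1/4265) + 234*(-1/2095) = (0 - 1*(-97243))*(1/4265) - 234/2095 = (0 + 97243)*(1/4265) - 234/2095 = 97243*(1/4265) - 234/2095 = 97243/4265 - 234/2095 = 8109043/357407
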